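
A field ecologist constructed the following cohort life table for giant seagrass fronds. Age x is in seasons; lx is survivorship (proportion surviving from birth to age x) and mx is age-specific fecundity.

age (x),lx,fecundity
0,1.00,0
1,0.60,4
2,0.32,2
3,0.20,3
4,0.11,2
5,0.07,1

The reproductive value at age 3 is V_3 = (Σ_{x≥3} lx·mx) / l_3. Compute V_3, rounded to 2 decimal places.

lx·mx for x ≥ 3: 0.6, 0.22, 0.07 → sum = 0.89
V_3 = 0.89 / l_3 = 0.89 / 0.2 = 4.45 → 4.45

4.45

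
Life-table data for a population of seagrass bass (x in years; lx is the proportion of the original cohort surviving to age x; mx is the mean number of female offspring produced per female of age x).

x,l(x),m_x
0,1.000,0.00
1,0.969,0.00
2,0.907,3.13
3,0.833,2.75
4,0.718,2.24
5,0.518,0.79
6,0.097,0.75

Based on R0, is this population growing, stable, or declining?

growing

R0 = Σ lx·mx = 0 + 0 + 2.83891 + 2.29075 + 1.60832 + 0.40922 + 0.07275 = 7.21995
R0 > 1, so the population is growing.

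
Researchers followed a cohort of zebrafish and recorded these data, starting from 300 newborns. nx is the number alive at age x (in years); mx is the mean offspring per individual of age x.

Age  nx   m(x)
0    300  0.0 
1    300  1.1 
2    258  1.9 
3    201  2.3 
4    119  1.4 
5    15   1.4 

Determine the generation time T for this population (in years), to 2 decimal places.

lx = nx/n0 = nx/300: 1, 1, 0.86, 0.67, 0.39667…, 0.05
lx·mx: 0, 1.1, 1.634, 1.541, 0.555333…, 0.07 → R0 = 4.900333…
x·lx·mx: 0, 1.1, 3.268, 4.623, 2.221333…, 0.35 → Σ = 11.562333…
T = 11.562333… / 4.900333… = 2.359499… → 2.36

2.36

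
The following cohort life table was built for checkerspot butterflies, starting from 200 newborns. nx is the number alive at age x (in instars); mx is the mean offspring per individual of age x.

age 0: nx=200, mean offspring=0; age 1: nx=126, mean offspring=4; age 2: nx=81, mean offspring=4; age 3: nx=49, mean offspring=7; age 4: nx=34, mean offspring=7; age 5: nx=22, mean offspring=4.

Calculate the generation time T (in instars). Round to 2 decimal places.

lx = nx/n0 = nx/200: 1, 0.63, 0.405, 0.245, 0.17, 0.11
lx·mx: 0, 2.52, 1.62, 1.715, 1.19, 0.44 → R0 = 7.485
x·lx·mx: 0, 2.52, 3.24, 5.145, 4.76, 2.2 → Σ = 17.865
T = 17.865 / 7.485 = 2.386774… → 2.39

2.39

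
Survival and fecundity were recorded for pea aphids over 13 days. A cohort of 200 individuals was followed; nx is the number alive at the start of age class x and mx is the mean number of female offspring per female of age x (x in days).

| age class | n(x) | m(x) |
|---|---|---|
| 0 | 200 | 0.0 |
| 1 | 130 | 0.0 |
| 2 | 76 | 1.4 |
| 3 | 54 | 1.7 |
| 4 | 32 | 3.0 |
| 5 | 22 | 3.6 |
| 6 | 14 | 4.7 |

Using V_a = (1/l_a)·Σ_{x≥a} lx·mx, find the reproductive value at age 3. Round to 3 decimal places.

6.163

lx = nx/n0 = nx/200: 1, 0.65, 0.38, 0.27, 0.16, 0.11, 0.07
lx·mx for x ≥ 3: 0.459, 0.48, 0.396, 0.329 → sum = 1.664
V_3 = 1.664 / l_3 = 1.664 / 0.27 = 6.162963… → 6.163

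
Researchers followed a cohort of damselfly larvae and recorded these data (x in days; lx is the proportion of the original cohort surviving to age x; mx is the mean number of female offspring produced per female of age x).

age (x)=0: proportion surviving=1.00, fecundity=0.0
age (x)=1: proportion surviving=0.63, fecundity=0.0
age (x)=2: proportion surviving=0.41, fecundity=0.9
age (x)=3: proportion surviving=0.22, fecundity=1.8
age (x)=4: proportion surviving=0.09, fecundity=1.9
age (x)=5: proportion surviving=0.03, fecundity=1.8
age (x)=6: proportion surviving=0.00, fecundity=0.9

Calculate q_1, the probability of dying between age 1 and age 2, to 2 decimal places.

q_1 = (l_1 − l_2) / l_1 = (0.63 − 0.41) / 0.63
     = 0.22 / 0.63 = 0.349206… → 0.35

0.35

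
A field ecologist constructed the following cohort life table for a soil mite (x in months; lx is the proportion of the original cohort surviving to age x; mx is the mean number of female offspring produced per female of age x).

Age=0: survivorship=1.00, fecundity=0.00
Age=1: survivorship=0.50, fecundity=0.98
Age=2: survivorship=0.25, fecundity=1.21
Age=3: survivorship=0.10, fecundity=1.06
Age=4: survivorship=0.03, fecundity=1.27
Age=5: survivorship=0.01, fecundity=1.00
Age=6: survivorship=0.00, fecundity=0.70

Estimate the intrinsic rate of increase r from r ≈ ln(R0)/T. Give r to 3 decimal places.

R0 = Σ lx·mx = 0 + 0.49 + 0.3025 + 0.106 + 0.0381 + 0.01 + 0 = 0.9466
Σ x·lx·mx = 1.6154; T = 1.6154/0.9466 = 1.70653…
r ≈ ln(R0)/T = ln(0.9466)/1.70653… = -0.03216… → -0.032

-0.032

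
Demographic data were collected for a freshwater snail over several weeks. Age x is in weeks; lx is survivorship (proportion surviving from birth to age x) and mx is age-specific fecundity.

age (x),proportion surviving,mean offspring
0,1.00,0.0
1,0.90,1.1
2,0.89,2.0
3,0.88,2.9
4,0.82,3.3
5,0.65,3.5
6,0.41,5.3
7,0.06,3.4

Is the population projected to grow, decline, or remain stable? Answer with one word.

growing

R0 = Σ lx·mx = 0 + 0.99 + 1.78 + 2.552 + 2.706 + 2.275 + 2.173 + 0.204 = 12.68
R0 > 1, so the population is growing.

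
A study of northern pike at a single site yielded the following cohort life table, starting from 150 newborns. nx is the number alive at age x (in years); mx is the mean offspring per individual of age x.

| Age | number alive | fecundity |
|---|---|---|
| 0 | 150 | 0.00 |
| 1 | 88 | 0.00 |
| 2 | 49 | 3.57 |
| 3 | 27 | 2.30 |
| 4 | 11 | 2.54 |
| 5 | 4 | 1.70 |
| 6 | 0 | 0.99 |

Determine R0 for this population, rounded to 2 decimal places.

lx = nx/n0 = nx/150: 1, 0.58667…, 0.32667…, 0.18, 0.07333…, 0.02667…, 0
lx·mx by age: 0, 0, 1.1662…, 0.414, 0.186267…, 0.045333…, 0
R0 = Σ lx·mx = 1.8118… → 1.81

1.81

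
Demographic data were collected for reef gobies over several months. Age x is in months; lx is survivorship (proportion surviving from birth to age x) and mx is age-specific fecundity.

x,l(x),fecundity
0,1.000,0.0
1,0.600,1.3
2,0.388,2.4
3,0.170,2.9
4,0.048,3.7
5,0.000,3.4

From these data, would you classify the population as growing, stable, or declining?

R0 = Σ lx·mx = 0 + 0.78 + 0.9312 + 0.493 + 0.1776 + 0 = 2.3818
R0 > 1, so the population is growing.

growing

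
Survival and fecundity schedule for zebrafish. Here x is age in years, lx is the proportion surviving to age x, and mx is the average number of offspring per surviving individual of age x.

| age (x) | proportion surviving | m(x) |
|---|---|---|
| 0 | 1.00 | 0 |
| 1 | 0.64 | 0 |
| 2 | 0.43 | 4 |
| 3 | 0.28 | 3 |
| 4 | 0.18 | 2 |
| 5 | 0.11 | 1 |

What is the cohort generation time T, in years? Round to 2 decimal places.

lx·mx: 0, 0, 1.72, 0.84, 0.36, 0.11 → R0 = 3.03
x·lx·mx: 0, 0, 3.44, 2.52, 1.44, 0.55 → Σ = 7.95
T = 7.95 / 3.03 = 2.623762… → 2.62

2.62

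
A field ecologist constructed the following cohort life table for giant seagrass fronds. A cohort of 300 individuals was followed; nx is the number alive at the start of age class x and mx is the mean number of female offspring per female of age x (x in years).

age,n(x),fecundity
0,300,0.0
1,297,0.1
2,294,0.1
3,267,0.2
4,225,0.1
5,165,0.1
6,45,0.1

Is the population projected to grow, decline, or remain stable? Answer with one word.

declining

lx = nx/n0 = nx/300: 1, 0.99, 0.98, 0.89, 0.75, 0.55, 0.15
R0 = Σ lx·mx = 0 + 0.099 + 0.098 + 0.178 + 0.075 + 0.055 + 0.015 = 0.52
R0 < 1, so the population is declining.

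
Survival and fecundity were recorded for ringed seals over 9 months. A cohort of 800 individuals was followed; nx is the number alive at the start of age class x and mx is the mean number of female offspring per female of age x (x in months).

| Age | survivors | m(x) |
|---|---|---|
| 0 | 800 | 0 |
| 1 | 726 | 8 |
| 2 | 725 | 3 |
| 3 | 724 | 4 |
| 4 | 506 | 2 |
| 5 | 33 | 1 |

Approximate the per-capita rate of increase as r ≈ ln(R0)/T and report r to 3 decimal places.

lx = nx/n0 = nx/800: 1, 0.9075, 0.90625, 0.905, 0.6325, 0.04125
R0 = Σ lx·mx = 0 + 7.26 + 2.71875 + 3.62 + 1.265 + 0.04125 = 14.905
Σ x·lx·mx = 28.82375; T = 28.82375/14.905 = 1.93383…
r ≈ ln(R0)/T = ln(14.905)/1.93383… = 1.39707… → 1.397

1.397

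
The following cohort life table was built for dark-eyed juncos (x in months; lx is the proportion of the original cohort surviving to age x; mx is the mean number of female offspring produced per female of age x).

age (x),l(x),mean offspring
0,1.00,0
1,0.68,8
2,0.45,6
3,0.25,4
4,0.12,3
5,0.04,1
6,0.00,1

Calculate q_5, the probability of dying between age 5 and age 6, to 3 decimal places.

1.000

q_5 = (l_5 − l_6) / l_5 = (0.04 − 0) / 0.04
     = 0.04 / 0.04 = 1 → 1.000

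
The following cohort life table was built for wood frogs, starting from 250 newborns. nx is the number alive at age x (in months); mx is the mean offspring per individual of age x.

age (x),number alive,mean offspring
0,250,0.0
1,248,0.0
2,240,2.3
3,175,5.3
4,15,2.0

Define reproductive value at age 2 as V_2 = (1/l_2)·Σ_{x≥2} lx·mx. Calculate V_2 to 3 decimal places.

6.290

lx = nx/n0 = nx/250: 1, 0.992, 0.96, 0.7, 0.06
lx·mx for x ≥ 2: 2.208, 3.71, 0.12 → sum = 6.038
V_2 = 6.038 / l_2 = 6.038 / 0.96 = 6.289583… → 6.290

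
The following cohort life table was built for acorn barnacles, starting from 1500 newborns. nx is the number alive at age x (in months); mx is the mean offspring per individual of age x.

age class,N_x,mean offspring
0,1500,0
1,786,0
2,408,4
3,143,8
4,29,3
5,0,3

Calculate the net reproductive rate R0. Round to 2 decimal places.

lx = nx/n0 = nx/1500: 1, 0.524, 0.272, 0.09533…, 0.01933…, 0
lx·mx by age: 0, 0, 1.088, 0.762667…, 0.058…, 0
R0 = Σ lx·mx = 1.908667… → 1.91

1.91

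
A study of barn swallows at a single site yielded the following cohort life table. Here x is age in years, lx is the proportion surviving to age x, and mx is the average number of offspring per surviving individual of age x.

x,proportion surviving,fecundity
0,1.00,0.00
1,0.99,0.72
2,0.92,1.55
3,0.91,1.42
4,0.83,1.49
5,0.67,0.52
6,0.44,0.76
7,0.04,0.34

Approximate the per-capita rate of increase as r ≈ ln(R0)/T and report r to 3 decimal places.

R0 = Σ lx·mx = 0 + 0.7128 + 1.426 + 1.2922 + 1.2367 + 0.3484 + 0.3344 + 0.0136 = 5.3641
Σ x·lx·mx = 16.2318; T = 16.2318/5.3641 = 3.02601…
r ≈ ln(R0)/T = ln(5.3641)/3.02601… = 0.5551… → 0.555

0.555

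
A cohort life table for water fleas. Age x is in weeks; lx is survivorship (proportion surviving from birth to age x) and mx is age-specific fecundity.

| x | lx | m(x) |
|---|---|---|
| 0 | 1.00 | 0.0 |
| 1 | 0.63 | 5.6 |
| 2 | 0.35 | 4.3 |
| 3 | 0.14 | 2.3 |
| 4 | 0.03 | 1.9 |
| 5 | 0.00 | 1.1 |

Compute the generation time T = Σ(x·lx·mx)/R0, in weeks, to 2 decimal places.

1.43

lx·mx: 0, 3.528, 1.505, 0.322, 0.057, 0 → R0 = 5.412
x·lx·mx: 0, 3.528, 3.01, 0.966, 0.228, 0 → Σ = 7.732
T = 7.732 / 5.412 = 1.428677… → 1.43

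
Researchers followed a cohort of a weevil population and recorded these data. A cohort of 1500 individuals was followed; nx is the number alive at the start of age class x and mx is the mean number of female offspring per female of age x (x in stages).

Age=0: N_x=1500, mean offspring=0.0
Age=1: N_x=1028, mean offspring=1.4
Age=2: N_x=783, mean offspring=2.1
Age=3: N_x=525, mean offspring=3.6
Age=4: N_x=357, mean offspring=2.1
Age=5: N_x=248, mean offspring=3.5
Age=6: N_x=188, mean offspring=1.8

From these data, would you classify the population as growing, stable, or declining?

growing

lx = nx/n0 = nx/1500: 1, 0.68533…, 0.522, 0.35, 0.238, 0.16533…, 0.12533…
R0 = Σ lx·mx = 0 + 0.959467… + 1.0962 + 1.26 + 0.4998 + 0.578667… + 0.2256… = 4.619733…
R0 > 1, so the population is growing.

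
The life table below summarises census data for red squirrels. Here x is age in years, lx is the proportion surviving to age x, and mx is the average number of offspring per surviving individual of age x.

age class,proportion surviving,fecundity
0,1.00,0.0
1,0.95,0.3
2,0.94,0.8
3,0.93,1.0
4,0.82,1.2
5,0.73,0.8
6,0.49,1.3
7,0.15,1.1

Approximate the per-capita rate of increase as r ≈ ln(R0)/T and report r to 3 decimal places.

R0 = Σ lx·mx = 0 + 0.285 + 0.752 + 0.93 + 0.984 + 0.584 + 0.637 + 0.165 = 4.337
Σ x·lx·mx = 16.412; T = 16.412/4.337 = 3.78418…
r ≈ ln(R0)/T = ln(4.337)/3.78418… = 0.38771… → 0.388

0.388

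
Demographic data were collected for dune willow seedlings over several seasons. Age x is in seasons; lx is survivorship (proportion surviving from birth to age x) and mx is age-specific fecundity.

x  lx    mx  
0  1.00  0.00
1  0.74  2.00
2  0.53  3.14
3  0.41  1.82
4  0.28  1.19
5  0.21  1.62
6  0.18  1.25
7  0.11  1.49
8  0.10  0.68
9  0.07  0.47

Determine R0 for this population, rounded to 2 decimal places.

lx·mx by age: 0, 1.48, 1.6642, 0.7462, 0.3332, 0.3402, 0.225, 0.1639, 0.068, 0.0329
R0 = Σ lx·mx = 5.0536 → 5.05

5.05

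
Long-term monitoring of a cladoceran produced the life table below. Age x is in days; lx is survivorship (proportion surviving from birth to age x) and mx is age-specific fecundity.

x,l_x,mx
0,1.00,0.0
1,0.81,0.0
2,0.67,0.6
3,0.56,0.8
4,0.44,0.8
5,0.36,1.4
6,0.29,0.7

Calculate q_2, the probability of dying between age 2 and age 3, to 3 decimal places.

q_2 = (l_2 − l_3) / l_2 = (0.67 − 0.56) / 0.67
     = 0.11 / 0.67 = 0.164179… → 0.164

0.164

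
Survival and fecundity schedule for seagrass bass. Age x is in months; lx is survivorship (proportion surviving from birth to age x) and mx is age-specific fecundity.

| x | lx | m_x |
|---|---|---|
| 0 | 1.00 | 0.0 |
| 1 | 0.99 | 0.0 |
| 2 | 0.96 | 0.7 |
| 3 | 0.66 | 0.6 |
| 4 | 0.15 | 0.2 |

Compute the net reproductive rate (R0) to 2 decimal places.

lx·mx by age: 0, 0, 0.672, 0.396, 0.03
R0 = Σ lx·mx = 1.098 → 1.10

1.10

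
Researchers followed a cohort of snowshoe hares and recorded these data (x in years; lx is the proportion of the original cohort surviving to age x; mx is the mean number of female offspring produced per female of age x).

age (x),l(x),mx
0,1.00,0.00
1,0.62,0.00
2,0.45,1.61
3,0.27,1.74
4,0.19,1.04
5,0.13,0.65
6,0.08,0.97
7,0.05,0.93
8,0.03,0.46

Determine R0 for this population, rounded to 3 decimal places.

1.614

lx·mx by age: 0, 0, 0.7245, 0.4698, 0.1976, 0.0845, 0.0776, 0.0465, 0.0138
R0 = Σ lx·mx = 1.6143 → 1.614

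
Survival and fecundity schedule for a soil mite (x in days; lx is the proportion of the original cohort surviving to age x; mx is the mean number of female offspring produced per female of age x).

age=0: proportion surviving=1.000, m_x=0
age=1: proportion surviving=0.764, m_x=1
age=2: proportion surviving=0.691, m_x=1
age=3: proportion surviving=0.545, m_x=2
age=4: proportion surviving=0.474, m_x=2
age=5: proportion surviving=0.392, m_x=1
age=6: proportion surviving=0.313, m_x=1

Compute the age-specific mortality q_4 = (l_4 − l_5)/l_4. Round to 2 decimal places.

q_4 = (l_4 − l_5) / l_4 = (0.474 − 0.392) / 0.474
     = 0.082 / 0.474 = 0.172996… → 0.17

0.17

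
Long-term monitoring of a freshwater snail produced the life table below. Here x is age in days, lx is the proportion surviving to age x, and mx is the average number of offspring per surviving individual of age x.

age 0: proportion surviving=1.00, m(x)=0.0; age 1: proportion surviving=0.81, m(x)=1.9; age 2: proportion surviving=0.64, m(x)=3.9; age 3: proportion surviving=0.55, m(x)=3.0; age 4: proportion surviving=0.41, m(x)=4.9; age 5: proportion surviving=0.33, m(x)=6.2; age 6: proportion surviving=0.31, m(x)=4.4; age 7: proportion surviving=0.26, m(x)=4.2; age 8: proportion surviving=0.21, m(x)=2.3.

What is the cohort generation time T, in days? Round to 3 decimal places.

3.899

lx·mx: 0, 1.539, 2.496, 1.65, 2.009, 2.046, 1.364, 1.092, 0.483 → R0 = 12.679
x·lx·mx: 0, 1.539, 4.992, 4.95, 8.036, 10.23, 8.184, 7.644, 3.864 → Σ = 49.439
T = 49.439 / 12.679 = 3.899282… → 3.899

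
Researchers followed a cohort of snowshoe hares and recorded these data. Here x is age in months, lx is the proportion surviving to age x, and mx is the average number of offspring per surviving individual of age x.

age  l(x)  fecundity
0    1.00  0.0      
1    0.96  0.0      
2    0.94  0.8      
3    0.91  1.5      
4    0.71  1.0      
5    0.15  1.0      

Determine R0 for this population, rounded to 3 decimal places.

lx·mx by age: 0, 0, 0.752, 1.365, 0.71, 0.15
R0 = Σ lx·mx = 2.977 → 2.977

2.977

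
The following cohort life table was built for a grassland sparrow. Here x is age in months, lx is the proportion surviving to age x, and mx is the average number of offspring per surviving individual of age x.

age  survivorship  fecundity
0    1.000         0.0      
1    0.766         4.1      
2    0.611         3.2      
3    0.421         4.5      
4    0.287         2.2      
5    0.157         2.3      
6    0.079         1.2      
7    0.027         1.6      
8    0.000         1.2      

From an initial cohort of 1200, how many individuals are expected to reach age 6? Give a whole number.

Expected survivors = N0 · l_6 = 1200 × 0.079 = 94.8 → 95

95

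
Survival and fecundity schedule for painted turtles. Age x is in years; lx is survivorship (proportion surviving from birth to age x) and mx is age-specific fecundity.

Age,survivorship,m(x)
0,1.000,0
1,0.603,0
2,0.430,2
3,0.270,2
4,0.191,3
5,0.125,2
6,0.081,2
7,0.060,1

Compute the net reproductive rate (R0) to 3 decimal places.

2.445

lx·mx by age: 0, 0, 0.86, 0.54, 0.573, 0.25, 0.162, 0.06
R0 = Σ lx·mx = 2.445 → 2.445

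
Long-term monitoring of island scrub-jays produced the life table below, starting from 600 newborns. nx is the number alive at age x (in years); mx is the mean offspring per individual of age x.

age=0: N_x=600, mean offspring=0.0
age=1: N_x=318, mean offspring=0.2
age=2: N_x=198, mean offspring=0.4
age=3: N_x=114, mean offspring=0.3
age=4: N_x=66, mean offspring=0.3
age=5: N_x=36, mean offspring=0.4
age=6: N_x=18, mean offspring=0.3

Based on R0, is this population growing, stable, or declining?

lx = nx/n0 = nx/600: 1, 0.53, 0.33, 0.19, 0.11, 0.06, 0.03
R0 = Σ lx·mx = 0 + 0.106 + 0.132 + 0.057 + 0.033 + 0.024 + 0.009 = 0.361
R0 < 1, so the population is declining.

declining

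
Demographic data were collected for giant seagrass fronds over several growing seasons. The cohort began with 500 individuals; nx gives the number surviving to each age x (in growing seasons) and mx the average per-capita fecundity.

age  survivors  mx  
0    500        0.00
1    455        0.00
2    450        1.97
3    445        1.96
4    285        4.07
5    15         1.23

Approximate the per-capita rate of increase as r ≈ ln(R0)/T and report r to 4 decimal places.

0.5701

lx = nx/n0 = nx/500: 1, 0.91, 0.9, 0.89, 0.57, 0.03
R0 = Σ lx·mx = 0 + 0 + 1.773 + 1.7444 + 2.3199 + 0.0369 = 5.8742
Σ x·lx·mx = 18.2433; T = 18.2433/5.8742 = 3.10567…
r ≈ ln(R0)/T = ln(5.8742)/3.10567… = 0.57011… → 0.5701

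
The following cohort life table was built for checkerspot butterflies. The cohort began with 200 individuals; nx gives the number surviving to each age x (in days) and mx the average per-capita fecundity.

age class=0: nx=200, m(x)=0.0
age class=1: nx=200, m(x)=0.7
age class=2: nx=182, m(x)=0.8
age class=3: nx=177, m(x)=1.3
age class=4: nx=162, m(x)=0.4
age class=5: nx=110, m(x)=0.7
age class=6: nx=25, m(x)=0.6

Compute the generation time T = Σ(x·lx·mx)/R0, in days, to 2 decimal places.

2.76

lx = nx/n0 = nx/200: 1, 1, 0.91, 0.885, 0.81, 0.55, 0.125
lx·mx: 0, 0.7, 0.728, 1.1505, 0.324, 0.385, 0.075 → R0 = 3.3625
x·lx·mx: 0, 0.7, 1.456, 3.4515, 1.296, 1.925, 0.45 → Σ = 9.2785
T = 9.2785 / 3.3625 = 2.759405… → 2.76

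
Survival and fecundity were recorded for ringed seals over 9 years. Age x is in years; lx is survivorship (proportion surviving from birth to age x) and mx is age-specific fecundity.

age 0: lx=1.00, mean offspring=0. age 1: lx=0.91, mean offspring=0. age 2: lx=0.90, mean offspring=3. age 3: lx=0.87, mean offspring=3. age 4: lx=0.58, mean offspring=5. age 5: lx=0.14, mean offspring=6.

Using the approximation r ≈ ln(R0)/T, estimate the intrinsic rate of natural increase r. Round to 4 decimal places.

R0 = Σ lx·mx = 0 + 0 + 2.7 + 2.61 + 2.9 + 0.84 = 9.05
Σ x·lx·mx = 29.03; T = 29.03/9.05 = 3.20773…
r ≈ ln(R0)/T = ln(9.05)/3.20773… = 0.686704… → 0.6867

0.6867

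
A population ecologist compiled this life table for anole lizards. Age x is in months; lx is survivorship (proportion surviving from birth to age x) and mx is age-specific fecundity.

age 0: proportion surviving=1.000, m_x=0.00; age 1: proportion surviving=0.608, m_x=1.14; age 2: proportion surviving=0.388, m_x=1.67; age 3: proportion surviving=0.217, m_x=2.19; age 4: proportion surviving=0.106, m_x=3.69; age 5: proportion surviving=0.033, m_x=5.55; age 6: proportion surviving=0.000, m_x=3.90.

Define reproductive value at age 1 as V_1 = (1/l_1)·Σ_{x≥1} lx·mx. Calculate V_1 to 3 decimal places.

lx·mx for x ≥ 1: 0.69312, 0.64796, 0.47523, 0.39114, 0.18315, 0 → sum = 2.3906
V_1 = 2.3906 / l_1 = 2.3906 / 0.608 = 3.931908… → 3.932

3.932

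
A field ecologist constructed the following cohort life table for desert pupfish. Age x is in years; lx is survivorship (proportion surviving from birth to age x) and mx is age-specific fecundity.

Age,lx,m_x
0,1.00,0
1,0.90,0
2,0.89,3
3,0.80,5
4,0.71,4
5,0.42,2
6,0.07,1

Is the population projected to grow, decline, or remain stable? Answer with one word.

growing

R0 = Σ lx·mx = 0 + 0 + 2.67 + 4 + 2.84 + 0.84 + 0.07 = 10.42
R0 > 1, so the population is growing.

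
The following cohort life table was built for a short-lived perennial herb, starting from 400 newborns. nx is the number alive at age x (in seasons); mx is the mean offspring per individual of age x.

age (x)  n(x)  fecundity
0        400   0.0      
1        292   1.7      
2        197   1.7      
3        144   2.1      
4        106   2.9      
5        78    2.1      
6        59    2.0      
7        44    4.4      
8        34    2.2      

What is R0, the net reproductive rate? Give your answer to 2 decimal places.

lx = nx/n0 = nx/400: 1, 0.73, 0.4925, 0.36, 0.265, 0.195, 0.1475, 0.11, 0.085
lx·mx by age: 0, 1.241, 0.83725, 0.756, 0.7685, 0.4095, 0.295, 0.484, 0.187
R0 = Σ lx·mx = 4.97825 → 4.98

4.98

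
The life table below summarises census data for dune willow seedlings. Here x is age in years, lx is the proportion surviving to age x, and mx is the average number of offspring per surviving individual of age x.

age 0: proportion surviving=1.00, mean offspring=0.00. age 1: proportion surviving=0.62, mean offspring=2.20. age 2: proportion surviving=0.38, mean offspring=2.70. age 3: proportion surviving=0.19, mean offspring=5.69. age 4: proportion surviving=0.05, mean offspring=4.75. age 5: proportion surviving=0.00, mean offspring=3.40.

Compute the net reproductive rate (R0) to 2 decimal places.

3.71

lx·mx by age: 0, 1.364, 1.026, 1.0811, 0.2375, 0
R0 = Σ lx·mx = 3.7086 → 3.71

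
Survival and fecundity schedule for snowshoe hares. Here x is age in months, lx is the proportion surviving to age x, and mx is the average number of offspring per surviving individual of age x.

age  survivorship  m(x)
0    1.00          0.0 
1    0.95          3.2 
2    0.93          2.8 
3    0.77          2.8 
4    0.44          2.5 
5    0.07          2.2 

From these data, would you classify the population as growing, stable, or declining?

R0 = Σ lx·mx = 0 + 3.04 + 2.604 + 2.156 + 1.1 + 0.154 = 9.054
R0 > 1, so the population is growing.

growing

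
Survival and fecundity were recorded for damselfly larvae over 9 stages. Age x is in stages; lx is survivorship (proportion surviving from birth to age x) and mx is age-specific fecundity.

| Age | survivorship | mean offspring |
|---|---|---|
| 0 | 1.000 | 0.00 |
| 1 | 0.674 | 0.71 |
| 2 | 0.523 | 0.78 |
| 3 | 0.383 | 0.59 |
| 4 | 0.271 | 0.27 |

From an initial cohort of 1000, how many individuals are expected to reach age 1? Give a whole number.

674

Expected survivors = N0 · l_1 = 1000 × 0.674 = 674 → 674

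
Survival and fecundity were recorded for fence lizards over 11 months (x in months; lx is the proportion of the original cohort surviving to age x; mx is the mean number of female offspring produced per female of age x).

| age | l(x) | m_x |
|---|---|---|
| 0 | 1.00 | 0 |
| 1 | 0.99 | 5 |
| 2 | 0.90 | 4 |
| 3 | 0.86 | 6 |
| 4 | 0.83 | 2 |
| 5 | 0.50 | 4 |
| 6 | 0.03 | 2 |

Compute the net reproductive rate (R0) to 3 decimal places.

17.430

lx·mx by age: 0, 4.95, 3.6, 5.16, 1.66, 2, 0.06
R0 = Σ lx·mx = 17.43 → 17.430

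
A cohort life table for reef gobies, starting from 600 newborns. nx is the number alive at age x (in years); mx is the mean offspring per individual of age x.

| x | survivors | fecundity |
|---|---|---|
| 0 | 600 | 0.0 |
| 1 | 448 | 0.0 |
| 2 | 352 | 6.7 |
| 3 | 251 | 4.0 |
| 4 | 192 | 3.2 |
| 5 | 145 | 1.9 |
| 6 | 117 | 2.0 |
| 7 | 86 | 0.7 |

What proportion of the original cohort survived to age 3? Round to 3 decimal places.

0.418

l_3 = n_3/n_0 = 251/600 = 0.418333… → 0.418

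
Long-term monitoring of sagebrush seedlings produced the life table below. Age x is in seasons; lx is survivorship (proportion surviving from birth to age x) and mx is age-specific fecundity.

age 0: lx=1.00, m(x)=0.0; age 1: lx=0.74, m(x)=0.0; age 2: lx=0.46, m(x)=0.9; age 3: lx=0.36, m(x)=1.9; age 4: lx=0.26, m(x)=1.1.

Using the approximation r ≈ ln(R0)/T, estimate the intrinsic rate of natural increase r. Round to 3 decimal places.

0.112

R0 = Σ lx·mx = 0 + 0 + 0.414 + 0.684 + 0.286 = 1.384
Σ x·lx·mx = 4.024; T = 4.024/1.384 = 2.90751…
r ≈ ln(R0)/T = ln(1.384)/2.90751… = 0.11177… → 0.112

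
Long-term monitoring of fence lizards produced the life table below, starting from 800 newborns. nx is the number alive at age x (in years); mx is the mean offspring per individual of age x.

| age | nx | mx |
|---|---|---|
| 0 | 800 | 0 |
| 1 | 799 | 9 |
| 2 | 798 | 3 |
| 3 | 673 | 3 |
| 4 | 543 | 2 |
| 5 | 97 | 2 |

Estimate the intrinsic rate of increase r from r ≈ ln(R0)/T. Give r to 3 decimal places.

lx = nx/n0 = nx/800: 1, 0.99875, 0.9975, 0.84125, 0.67875, 0.12125
R0 = Σ lx·mx = 0 + 8.98875 + 2.9925 + 2.52375 + 1.3575 + 0.2425 = 16.105
Σ x·lx·mx = 29.1875; T = 29.1875/16.105 = 1.81233…
r ≈ ln(R0)/T = ln(16.105)/1.81233… = 1.53346… → 1.533

1.533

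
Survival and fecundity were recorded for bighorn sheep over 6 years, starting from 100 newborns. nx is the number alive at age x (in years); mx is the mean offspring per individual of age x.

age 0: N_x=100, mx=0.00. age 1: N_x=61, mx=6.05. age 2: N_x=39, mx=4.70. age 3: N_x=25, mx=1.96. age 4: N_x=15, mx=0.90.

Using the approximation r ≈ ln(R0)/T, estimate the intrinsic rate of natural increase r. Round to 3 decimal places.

1.192

lx = nx/n0 = nx/100: 1, 0.61, 0.39, 0.25, 0.15
R0 = Σ lx·mx = 0 + 3.6905 + 1.833 + 0.49 + 0.135 = 6.1485
Σ x·lx·mx = 9.3665; T = 9.3665/6.1485 = 1.52338…
r ≈ ln(R0)/T = ln(6.1485)/1.52338… = 1.19222… → 1.192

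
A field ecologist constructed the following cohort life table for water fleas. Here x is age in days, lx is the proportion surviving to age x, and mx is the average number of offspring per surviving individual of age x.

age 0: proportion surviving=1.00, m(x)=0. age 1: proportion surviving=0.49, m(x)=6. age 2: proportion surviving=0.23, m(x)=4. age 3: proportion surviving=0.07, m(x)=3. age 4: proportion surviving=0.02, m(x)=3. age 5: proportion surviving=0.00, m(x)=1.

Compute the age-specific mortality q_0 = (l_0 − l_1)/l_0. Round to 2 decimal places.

0.51

q_0 = (l_0 − l_1) / l_0 = (1 − 0.49) / 1
     = 0.51 / 1 = 0.51 → 0.51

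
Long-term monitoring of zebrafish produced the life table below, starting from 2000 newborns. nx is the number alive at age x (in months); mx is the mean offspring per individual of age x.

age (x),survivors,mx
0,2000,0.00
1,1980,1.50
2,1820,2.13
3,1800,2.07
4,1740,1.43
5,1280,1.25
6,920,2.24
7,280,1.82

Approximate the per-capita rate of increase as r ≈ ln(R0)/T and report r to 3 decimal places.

lx = nx/n0 = nx/2000: 1, 0.99, 0.91, 0.9, 0.87, 0.64, 0.46, 0.14
R0 = Σ lx·mx = 0 + 1.485 + 1.9383 + 1.863 + 1.2441 + 0.8 + 1.0304 + 0.2548 = 8.6156
Σ x·lx·mx = 27.893; T = 27.893/8.6156 = 3.2375…
r ≈ ln(R0)/T = ln(8.6156)/3.2375… = 0.6652… → 0.665

0.665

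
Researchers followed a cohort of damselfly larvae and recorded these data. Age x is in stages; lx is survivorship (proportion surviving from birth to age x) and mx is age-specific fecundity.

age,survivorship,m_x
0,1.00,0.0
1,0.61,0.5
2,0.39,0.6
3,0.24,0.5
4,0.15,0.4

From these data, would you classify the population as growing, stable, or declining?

declining

R0 = Σ lx·mx = 0 + 0.305 + 0.234 + 0.12 + 0.06 = 0.719
R0 < 1, so the population is declining.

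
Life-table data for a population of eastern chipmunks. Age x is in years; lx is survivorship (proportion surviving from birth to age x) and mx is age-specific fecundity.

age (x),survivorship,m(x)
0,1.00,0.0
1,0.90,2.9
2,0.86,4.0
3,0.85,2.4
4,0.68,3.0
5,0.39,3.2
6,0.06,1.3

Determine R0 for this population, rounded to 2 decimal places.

lx·mx by age: 0, 2.61, 3.44, 2.04, 2.04, 1.248, 0.078
R0 = Σ lx·mx = 11.456 → 11.46

11.46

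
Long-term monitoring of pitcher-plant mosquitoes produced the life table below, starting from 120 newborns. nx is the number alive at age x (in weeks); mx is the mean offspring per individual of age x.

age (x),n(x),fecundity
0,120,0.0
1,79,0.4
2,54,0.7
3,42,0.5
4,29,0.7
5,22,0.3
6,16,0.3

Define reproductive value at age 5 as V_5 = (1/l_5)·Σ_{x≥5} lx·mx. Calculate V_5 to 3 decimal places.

0.518

lx = nx/n0 = nx/120: 1, 0.65833…, 0.45, 0.35, 0.24167…, 0.18333…, 0.13333…
lx·mx for x ≥ 5: 0.055…, 0.04… → sum = 0.095…
V_5 = 0.095… / l_5 = 0.095… / 0.183333… = 0.518182… → 0.518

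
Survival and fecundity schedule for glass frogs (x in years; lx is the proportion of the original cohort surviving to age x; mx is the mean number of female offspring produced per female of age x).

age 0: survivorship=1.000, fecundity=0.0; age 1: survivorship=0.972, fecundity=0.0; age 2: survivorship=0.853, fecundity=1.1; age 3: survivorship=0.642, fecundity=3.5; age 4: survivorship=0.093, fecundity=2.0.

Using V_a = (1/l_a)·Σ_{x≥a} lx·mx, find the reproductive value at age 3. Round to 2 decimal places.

lx·mx for x ≥ 3: 2.247, 0.186 → sum = 2.433
V_3 = 2.433 / l_3 = 2.433 / 0.642 = 3.78972… → 3.79

3.79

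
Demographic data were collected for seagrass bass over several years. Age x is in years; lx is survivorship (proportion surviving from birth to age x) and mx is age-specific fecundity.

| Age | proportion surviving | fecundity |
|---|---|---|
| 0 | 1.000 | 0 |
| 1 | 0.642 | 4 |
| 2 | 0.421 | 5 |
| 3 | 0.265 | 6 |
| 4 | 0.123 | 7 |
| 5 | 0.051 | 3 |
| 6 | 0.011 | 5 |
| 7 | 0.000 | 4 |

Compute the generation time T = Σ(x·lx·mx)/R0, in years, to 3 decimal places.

2.194

lx·mx: 0, 2.568, 2.105, 1.59, 0.861, 0.153, 0.055, 0 → R0 = 7.332
x·lx·mx: 0, 2.568, 4.21, 4.77, 3.444, 0.765, 0.33, 0 → Σ = 16.087
T = 16.087 / 7.332 = 2.194081… → 2.194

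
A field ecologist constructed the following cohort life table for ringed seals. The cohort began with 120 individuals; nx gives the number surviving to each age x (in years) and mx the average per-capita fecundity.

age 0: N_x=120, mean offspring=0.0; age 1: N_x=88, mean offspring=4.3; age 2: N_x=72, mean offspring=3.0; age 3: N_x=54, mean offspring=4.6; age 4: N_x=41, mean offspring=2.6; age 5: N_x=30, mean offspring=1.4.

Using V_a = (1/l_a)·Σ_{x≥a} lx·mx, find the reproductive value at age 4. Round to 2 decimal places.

3.62

lx = nx/n0 = nx/120: 1, 0.73333…, 0.6, 0.45, 0.34167…, 0.25
lx·mx for x ≥ 4: 0.888333…, 0.35 → sum = 1.238333…
V_4 = 1.238333… / l_4 = 1.238333… / 0.341667… = 3.62439… → 3.62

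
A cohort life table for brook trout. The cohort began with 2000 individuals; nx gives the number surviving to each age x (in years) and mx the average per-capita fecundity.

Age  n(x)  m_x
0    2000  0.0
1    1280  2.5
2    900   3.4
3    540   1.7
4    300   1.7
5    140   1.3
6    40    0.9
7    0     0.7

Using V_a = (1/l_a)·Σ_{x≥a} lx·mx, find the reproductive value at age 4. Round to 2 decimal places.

2.43

lx = nx/n0 = nx/2000: 1, 0.64, 0.45, 0.27, 0.15, 0.07, 0.02, 0
lx·mx for x ≥ 4: 0.255, 0.091, 0.018, 0 → sum = 0.364
V_4 = 0.364 / l_4 = 0.364 / 0.15 = 2.426667… → 2.43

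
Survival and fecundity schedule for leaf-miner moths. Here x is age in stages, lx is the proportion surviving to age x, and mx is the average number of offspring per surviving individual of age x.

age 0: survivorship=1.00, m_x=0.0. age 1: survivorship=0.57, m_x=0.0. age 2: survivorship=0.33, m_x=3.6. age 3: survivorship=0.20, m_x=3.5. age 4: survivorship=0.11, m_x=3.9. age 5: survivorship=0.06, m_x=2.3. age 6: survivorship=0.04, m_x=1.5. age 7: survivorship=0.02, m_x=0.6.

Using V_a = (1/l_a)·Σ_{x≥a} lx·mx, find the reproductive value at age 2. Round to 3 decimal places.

lx·mx for x ≥ 2: 1.188, 0.7, 0.429, 0.138, 0.06, 0.012 → sum = 2.527
V_2 = 2.527 / l_2 = 2.527 / 0.33 = 7.657576… → 7.658

7.658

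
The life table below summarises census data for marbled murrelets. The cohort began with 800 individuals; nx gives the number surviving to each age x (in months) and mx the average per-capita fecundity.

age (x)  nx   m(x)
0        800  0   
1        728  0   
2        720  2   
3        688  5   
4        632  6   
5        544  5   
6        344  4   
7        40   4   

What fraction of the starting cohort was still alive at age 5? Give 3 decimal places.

0.680

l_5 = n_5/n_0 = 544/800 = 0.68 → 0.680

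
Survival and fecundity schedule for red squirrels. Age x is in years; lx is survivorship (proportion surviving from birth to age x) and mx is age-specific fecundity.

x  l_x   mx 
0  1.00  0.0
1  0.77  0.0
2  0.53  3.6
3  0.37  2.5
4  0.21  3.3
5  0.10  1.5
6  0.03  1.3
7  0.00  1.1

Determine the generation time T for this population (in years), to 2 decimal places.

lx·mx: 0, 0, 1.908, 0.925, 0.693, 0.15, 0.039, 0 → R0 = 3.715
x·lx·mx: 0, 0, 3.816, 2.775, 2.772, 0.75, 0.234, 0 → Σ = 10.347
T = 10.347 / 3.715 = 2.785195… → 2.79

2.79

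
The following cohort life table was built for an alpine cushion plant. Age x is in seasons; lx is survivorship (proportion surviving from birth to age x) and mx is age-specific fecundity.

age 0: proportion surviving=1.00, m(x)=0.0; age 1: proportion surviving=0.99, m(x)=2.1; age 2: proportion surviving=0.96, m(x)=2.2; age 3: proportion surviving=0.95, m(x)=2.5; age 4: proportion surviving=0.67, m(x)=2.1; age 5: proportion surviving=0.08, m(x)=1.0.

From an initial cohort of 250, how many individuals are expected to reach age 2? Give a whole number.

240

Expected survivors = N0 · l_2 = 250 × 0.96 = 240 → 240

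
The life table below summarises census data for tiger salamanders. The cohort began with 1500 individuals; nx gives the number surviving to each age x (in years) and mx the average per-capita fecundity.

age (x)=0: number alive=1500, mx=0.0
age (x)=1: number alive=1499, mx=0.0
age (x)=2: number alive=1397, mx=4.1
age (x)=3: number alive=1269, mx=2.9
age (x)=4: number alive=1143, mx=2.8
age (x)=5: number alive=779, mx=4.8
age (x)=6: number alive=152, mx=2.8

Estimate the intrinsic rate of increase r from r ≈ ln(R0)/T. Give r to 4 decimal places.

0.7161

lx = nx/n0 = nx/1500: 1, 0.99933…, 0.93133…, 0.846, 0.762, 0.51933…, 0.10133…
R0 = Σ lx·mx = 0 + 0 + 3.81847… + 2.4534 + 2.1336 + 2.4928… + 0.28373… = 11.182…
Σ x·lx·mx = 37.697933…; T = 37.697933…/11.182… = 3.37131…
r ≈ ln(R0)/T = ln(11.182…)/3.37131… = 0.716134… → 0.7161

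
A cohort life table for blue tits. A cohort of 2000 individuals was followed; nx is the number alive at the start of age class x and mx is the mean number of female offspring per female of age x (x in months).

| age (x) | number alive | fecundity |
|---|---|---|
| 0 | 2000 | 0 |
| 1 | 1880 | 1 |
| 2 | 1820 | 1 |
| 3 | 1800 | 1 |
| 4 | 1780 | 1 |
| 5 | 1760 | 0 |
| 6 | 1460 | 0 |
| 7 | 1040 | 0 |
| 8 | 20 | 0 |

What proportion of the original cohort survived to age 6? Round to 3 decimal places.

l_6 = n_6/n_0 = 1460/2000 = 0.73 → 0.730

0.730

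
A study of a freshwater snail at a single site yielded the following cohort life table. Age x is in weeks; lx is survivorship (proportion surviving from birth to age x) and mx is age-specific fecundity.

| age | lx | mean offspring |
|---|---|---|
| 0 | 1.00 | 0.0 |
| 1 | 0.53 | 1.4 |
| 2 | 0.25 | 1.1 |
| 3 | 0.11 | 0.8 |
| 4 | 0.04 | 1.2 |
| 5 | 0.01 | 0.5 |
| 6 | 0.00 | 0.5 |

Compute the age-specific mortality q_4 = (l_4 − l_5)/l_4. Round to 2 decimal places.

0.75

q_4 = (l_4 − l_5) / l_4 = (0.04 − 0.01) / 0.04
     = 0.03 / 0.04 = 0.75 → 0.75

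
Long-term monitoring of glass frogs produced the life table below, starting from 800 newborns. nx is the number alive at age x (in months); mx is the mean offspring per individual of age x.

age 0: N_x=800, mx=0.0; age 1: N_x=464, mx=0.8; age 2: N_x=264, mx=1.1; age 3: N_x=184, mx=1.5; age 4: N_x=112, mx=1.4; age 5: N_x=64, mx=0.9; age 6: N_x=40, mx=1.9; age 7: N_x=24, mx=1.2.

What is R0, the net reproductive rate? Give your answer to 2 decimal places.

lx = nx/n0 = nx/800: 1, 0.58, 0.33, 0.23, 0.14, 0.08, 0.05, 0.03
lx·mx by age: 0, 0.464, 0.363, 0.345, 0.196, 0.072, 0.095, 0.036
R0 = Σ lx·mx = 1.571 → 1.57

1.57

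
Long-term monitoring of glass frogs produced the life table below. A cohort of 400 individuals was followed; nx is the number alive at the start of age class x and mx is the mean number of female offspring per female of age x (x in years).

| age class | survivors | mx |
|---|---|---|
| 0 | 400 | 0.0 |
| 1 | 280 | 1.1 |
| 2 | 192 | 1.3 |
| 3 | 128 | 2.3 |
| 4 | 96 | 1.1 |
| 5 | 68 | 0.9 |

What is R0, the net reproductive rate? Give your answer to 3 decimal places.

lx = nx/n0 = nx/400: 1, 0.7, 0.48, 0.32, 0.24, 0.17
lx·mx by age: 0, 0.77, 0.624, 0.736, 0.264, 0.153
R0 = Σ lx·mx = 2.547 → 2.547

2.547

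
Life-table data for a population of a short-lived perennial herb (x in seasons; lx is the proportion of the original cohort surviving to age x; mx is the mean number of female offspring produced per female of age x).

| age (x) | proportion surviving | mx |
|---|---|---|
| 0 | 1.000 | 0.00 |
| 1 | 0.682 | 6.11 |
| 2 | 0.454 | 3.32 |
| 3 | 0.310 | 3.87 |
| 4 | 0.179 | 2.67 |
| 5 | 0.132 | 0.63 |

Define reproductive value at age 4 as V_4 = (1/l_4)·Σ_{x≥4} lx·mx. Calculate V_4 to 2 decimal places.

3.13

lx·mx for x ≥ 4: 0.47793, 0.08316 → sum = 0.56109
V_4 = 0.56109 / l_4 = 0.56109 / 0.179 = 3.134581… → 3.13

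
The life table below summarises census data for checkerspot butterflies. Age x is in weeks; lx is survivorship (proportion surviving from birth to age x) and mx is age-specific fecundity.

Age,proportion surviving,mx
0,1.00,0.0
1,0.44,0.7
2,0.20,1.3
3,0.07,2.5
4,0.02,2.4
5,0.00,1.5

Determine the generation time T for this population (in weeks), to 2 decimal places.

lx·mx: 0, 0.308, 0.26, 0.175, 0.048, 0 → R0 = 0.791
x·lx·mx: 0, 0.308, 0.52, 0.525, 0.192, 0 → Σ = 1.545
T = 1.545 / 0.791 = 1.953224… → 1.95

1.95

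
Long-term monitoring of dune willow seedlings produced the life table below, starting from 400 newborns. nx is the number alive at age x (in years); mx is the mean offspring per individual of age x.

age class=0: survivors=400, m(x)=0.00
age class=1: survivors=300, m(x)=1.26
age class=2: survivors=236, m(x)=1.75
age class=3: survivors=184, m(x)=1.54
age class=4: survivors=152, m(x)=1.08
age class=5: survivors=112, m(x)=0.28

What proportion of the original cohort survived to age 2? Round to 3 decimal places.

0.590

l_2 = n_2/n_0 = 236/400 = 0.59 → 0.590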